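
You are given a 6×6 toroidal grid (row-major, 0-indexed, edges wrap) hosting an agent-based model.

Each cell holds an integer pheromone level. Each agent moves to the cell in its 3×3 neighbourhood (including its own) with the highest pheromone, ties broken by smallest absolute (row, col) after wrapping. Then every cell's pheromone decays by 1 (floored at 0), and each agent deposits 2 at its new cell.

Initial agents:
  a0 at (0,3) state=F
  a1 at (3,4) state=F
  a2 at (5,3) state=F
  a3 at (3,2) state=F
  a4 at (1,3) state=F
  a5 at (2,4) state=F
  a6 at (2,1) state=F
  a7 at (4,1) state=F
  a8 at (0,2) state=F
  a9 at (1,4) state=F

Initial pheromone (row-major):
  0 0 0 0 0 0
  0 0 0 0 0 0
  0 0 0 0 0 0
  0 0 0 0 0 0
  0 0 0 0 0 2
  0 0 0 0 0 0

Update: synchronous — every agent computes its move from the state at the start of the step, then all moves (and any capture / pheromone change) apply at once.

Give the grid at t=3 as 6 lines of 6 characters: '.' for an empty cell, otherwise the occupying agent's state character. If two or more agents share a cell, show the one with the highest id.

t=1: a0@(0,2) a1@(4,5) a2@(0,2) a3@(2,1) a4@(0,2) a5@(1,3) a6@(1,0) a7@(3,0) a8@(0,1) a9@(0,3) | pheromone: 0 2 6 2 0 0 / 2 0 0 2 0 0 / 0 2 0 0 0 0 / 2 0 0 0 0 0 / 0 0 0 0 0 3 / 0 0 0 0 0 0
t=2: a0@(0,2) a1@(4,5) a2@(0,2) a3@(1,0) a4@(0,2) a5@(0,2) a6@(0,1) a7@(4,5) a8@(0,2) a9@(0,2) | pheromone: 0 3 17 1 0 0 / 3 0 0 1 0 0 / 0 1 0 0 0 0 / 1 0 0 0 0 0 / 0 0 0 0 0 6 / 0 0 0 0 0 0
t=3: a0@(0,2) a1@(4,5) a2@(0,2) a3@(0,1) a4@(0,2) a5@(0,2) a6@(0,2) a7@(4,5) a8@(0,2) a9@(0,2) | pheromone: 0 4 30 0 0 0 / 2 0 0 0 0 0 / 0 0 0 0 0 0 / 0 0 0 0 0 0 / 0 0 0 0 0 9 / 0 0 0 0 0 0

.FF...
......
......
......
.....F
......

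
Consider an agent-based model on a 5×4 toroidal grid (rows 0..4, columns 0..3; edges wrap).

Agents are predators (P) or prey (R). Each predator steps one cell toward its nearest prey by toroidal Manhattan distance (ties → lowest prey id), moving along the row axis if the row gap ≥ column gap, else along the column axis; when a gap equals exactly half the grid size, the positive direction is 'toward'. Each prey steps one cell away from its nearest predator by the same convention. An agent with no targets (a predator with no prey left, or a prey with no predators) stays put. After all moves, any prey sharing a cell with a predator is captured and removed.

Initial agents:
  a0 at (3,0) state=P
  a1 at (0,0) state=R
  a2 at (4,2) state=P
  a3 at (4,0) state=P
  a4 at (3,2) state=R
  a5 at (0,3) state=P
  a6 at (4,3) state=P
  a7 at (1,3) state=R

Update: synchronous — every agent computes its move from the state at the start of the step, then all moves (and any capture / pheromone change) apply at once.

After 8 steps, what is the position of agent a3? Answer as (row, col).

t=1: a0@(4,0):P a1@(1,0):R a2@(3,2):P a3@(0,0):P a4@(2,2):R a5@(0,0):P a6@(0,3):P a7@(2,3):R
t=2: a0@(0,0):P a1@(2,0):R a2@(2,2):P a3@(1,0):P a4@(1,2):R a5@(1,0):P a6@(1,3):P
t=3: a0@(1,0):P a1@(3,0):R a2@(1,2):P a3@(2,0):P a4@(0,2):R a5@(2,0):P a6@(1,2):P
t=4: a0@(2,0):P a1@(4,0):R a2@(0,2):P a3@(3,0):P a4@(4,2):R a5@(3,0):P a6@(0,2):P
t=5: a0@(3,0):P a1@(0,0):R a2@(4,2):P a3@(4,0):P a4@(3,2):R a5@(4,0):P a6@(4,2):P
t=6: a0@(4,0):P a1@(1,0):R a2@(3,2):P a3@(0,0):P a4@(2,2):R a5@(0,0):P a6@(3,2):P
t=7: a0@(0,0):P a1@(2,0):R a2@(2,2):P a3@(1,0):P a4@(1,2):R a5@(1,0):P a6@(2,2):P
t=8: a0@(1,0):P a1@(3,0):R a2@(1,2):P a3@(2,0):P a4@(0,2):R a5@(2,0):P a6@(1,2):P

(2, 0)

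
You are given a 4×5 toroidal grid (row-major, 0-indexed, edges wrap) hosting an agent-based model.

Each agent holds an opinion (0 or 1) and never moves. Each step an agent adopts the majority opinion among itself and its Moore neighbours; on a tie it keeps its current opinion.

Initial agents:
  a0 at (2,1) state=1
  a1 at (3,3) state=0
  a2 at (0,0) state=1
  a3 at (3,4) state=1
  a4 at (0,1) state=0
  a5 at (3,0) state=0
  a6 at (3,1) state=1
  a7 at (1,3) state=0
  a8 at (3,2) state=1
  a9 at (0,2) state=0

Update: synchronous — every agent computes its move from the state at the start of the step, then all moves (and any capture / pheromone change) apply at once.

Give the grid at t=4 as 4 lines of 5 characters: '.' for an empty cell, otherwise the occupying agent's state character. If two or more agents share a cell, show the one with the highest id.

t=1: a0@(2,1):1 a1@(3,3):0 a2@(0,0):1 a3@(3,4):1 a4@(0,1):0 a5@(3,0):1 a6@(3,1):1 a7@(1,3):0 a8@(3,2):1 a9@(0,2):0
t=2: a0@(2,1):1 a1@(3,3):0 a2@(0,0):1 a3@(3,4):1 a4@(0,1):1 a5@(3,0):1 a6@(3,1):1 a7@(1,3):0 a8@(3,2):1 a9@(0,2):0
t=3: (unchanged — steady state)

110..
...0.
.1...
11101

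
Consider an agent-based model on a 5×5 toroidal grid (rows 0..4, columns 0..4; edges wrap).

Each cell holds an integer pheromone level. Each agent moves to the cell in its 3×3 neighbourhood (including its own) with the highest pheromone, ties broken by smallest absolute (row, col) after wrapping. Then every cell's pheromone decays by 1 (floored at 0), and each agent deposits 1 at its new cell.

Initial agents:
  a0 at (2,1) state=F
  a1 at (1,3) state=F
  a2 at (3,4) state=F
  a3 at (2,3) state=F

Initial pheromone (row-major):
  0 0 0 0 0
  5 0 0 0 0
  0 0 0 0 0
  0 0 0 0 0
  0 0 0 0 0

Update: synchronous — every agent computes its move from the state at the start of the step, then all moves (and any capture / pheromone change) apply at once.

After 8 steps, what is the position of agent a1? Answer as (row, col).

t=1: a0@(1,0) a1@(0,2) a2@(2,0) a3@(1,2) | pheromone: 0 0 1 0 0 / 5 0 1 0 0 / 1 0 0 0 0 / 0 0 0 0 0 / 0 0 0 0 0
t=2: a0@(1,0) a1@(0,2) a2@(1,0) a3@(0,2) | pheromone: 0 0 2 0 0 / 6 0 0 0 0 / 0 0 0 0 0 / 0 0 0 0 0 / 0 0 0 0 0
t=3: a0@(1,0) a1@(0,2) a2@(1,0) a3@(0,2) | pheromone: 0 0 3 0 0 / 7 0 0 0 0 / 0 0 0 0 0 / 0 0 0 0 0 / 0 0 0 0 0
t=4: a0@(1,0) a1@(0,2) a2@(1,0) a3@(0,2) | pheromone: 0 0 4 0 0 / 8 0 0 0 0 / 0 0 0 0 0 / 0 0 0 0 0 / 0 0 0 0 0
t=5: a0@(1,0) a1@(0,2) a2@(1,0) a3@(0,2) | pheromone: 0 0 5 0 0 / 9 0 0 0 0 / 0 0 0 0 0 / 0 0 0 0 0 / 0 0 0 0 0
t=6: a0@(1,0) a1@(0,2) a2@(1,0) a3@(0,2) | pheromone: 0 0 6 0 0 / 10 0 0 0 0 / 0 0 0 0 0 / 0 0 0 0 0 / 0 0 0 0 0
t=7: a0@(1,0) a1@(0,2) a2@(1,0) a3@(0,2) | pheromone: 0 0 7 0 0 / 11 0 0 0 0 / 0 0 0 0 0 / 0 0 0 0 0 / 0 0 0 0 0
t=8: a0@(1,0) a1@(0,2) a2@(1,0) a3@(0,2) | pheromone: 0 0 8 0 0 / 12 0 0 0 0 / 0 0 0 0 0 / 0 0 0 0 0 / 0 0 0 0 0

(0, 2)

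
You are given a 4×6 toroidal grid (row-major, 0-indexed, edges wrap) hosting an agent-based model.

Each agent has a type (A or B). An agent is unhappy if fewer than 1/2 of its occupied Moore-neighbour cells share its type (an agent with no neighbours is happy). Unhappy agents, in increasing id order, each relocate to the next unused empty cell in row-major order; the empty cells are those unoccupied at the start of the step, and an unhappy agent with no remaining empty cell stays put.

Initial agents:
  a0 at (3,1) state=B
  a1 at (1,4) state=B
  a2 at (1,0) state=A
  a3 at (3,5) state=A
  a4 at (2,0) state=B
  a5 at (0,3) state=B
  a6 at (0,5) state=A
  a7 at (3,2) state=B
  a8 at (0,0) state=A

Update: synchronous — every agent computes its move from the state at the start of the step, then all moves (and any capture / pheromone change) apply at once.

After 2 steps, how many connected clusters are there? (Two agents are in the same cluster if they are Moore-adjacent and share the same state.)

t=1: a0@(3,1):B a1@(1,4):B a2@(1,0):A a3@(3,5):A a4@(0,1):B a5@(0,3):B a6@(0,5):A a7@(3,2):B a8@(0,0):A
t=2: (unchanged — steady state)

2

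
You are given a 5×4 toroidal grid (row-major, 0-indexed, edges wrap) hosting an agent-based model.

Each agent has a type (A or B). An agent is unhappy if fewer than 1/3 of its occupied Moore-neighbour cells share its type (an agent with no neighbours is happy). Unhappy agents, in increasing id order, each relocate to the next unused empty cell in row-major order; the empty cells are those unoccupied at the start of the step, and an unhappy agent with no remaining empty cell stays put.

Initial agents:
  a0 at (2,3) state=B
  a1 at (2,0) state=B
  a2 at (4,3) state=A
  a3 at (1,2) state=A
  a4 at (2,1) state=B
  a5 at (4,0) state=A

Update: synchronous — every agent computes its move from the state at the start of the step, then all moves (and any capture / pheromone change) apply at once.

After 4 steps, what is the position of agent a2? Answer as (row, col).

t=1: a0@(2,3):B a1@(2,0):B a2@(4,3):A a3@(0,0):A a4@(2,1):B a5@(4,0):A
t=2: (unchanged — steady state)

(4, 3)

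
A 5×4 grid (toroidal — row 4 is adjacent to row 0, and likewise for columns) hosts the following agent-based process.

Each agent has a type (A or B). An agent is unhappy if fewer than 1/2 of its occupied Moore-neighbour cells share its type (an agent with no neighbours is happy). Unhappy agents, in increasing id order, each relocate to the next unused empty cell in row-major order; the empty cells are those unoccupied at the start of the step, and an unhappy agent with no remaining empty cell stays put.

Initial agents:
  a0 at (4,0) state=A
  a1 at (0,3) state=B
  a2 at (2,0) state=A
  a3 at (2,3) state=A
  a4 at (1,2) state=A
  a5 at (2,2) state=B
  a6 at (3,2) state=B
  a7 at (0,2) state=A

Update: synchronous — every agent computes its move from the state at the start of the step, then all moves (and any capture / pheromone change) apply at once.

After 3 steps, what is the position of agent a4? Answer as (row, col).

t=1: a0@(0,0):A a1@(0,1):B a2@(2,0):A a3@(2,3):A a4@(1,2):A a5@(1,0):B a6@(3,2):B a7@(0,2):A
t=2: a0@(0,3):A a1@(1,1):B a2@(2,0):A a3@(2,3):A a4@(1,2):A a5@(1,3):B a6@(2,1):B a7@(0,2):A
t=3: a0@(0,3):A a1@(0,0):B a2@(0,1):A a3@(2,3):A a4@(1,2):A a5@(1,0):B a6@(2,2):B a7@(0,2):A

(1, 2)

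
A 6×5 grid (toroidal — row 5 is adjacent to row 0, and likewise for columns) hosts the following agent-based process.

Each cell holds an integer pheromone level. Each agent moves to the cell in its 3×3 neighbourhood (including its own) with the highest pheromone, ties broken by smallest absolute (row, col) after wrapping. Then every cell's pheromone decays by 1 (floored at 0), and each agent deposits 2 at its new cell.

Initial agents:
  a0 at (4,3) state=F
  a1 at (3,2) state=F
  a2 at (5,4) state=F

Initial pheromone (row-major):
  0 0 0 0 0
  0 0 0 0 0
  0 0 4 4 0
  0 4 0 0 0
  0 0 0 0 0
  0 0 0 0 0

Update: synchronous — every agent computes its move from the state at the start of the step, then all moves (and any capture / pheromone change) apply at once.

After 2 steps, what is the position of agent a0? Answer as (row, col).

t=1: a0@(3,2) a1@(2,2) a2@(0,0) | pheromone: 2 0 0 0 0 / 0 0 0 0 0 / 0 0 5 3 0 / 0 3 2 0 0 / 0 0 0 0 0 / 0 0 0 0 0
t=2: a0@(2,2) a1@(2,2) a2@(0,0) | pheromone: 3 0 0 0 0 / 0 0 0 0 0 / 0 0 8 2 0 / 0 2 1 0 0 / 0 0 0 0 0 / 0 0 0 0 0

(2, 2)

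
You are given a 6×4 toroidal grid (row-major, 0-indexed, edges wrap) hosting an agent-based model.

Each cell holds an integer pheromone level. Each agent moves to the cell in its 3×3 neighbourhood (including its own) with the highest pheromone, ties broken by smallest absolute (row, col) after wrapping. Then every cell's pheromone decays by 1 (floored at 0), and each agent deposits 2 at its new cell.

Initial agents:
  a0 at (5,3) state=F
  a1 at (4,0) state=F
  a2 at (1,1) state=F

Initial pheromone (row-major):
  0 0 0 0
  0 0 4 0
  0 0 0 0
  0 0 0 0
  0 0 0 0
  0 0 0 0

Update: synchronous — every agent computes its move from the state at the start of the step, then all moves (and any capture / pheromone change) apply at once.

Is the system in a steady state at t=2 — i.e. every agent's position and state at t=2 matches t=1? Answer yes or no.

yes

t=1: a0@(0,0) a1@(3,0) a2@(1,2) | pheromone: 2 0 0 0 / 0 0 5 0 / 0 0 0 0 / 2 0 0 0 / 0 0 0 0 / 0 0 0 0
t=2: a0@(0,0) a1@(3,0) a2@(1,2) | pheromone: 3 0 0 0 / 0 0 6 0 / 0 0 0 0 / 3 0 0 0 / 0 0 0 0 / 0 0 0 0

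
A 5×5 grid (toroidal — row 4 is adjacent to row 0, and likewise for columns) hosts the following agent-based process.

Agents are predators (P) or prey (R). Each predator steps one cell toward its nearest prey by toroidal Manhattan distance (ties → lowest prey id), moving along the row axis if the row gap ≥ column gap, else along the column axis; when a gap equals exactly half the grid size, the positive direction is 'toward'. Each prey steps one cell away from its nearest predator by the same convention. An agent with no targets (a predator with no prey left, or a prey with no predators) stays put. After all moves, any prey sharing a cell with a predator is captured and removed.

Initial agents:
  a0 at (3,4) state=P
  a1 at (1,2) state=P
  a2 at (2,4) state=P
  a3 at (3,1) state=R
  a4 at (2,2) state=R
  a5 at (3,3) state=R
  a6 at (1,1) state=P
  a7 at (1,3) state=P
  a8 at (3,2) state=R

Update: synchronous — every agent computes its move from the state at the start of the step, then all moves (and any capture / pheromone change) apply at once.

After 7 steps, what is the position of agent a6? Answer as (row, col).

(3, 1)

t=1: a0@(3,3):P a1@(2,2):P a2@(2,3):P a3@(3,2):R a4@(3,2):R a5@(3,2):R a6@(2,1):P a7@(2,3):P a8@(3,1):R
t=2: a0@(3,2):P a1@(3,2):P a2@(3,3):P a6@(3,1):P a7@(3,3):P a8@(4,1):R
t=3: a0@(4,2):P a1@(4,2):P a2@(3,2):P a6@(4,1):P a7@(3,2):P a8@(0,1):R
t=4: a0@(0,2):P a1@(0,2):P a2@(4,2):P a6@(0,1):P a7@(4,2):P a8@(1,1):R
t=5: a0@(1,2):P a1@(1,2):P a2@(0,2):P a6@(1,1):P a7@(0,2):P a8@(2,1):R
t=6: a0@(2,2):P a1@(2,2):P a2@(1,2):P a6@(2,1):P a7@(1,2):P a8@(3,1):R
t=7: a0@(3,2):P a1@(3,2):P a2@(2,2):P a6@(3,1):P a7@(2,2):P a8@(4,1):R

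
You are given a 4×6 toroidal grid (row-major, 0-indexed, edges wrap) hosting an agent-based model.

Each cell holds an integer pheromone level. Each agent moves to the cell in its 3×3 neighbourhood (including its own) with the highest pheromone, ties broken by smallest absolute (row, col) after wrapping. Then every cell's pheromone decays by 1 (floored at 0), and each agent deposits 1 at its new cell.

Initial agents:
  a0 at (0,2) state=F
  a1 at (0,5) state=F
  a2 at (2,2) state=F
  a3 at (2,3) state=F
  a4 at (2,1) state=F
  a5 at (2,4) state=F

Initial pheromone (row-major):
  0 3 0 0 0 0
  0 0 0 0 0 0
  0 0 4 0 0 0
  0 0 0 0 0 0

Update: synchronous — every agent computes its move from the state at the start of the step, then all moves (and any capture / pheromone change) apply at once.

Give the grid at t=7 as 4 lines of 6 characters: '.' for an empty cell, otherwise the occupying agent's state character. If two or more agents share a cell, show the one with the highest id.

t=1: a0@(0,1) a1@(0,0) a2@(2,2) a3@(2,2) a4@(2,2) a5@(1,3) | pheromone: 1 3 0 0 0 0 / 0 0 0 1 0 0 / 0 0 6 0 0 0 / 0 0 0 0 0 0
t=2: a0@(0,1) a1@(0,1) a2@(2,2) a3@(2,2) a4@(2,2) a5@(2,2) | pheromone: 0 4 0 0 0 0 / 0 0 0 0 0 0 / 0 0 9 0 0 0 / 0 0 0 0 0 0
t=3: a0@(0,1) a1@(0,1) a2@(2,2) a3@(2,2) a4@(2,2) a5@(2,2) | pheromone: 0 5 0 0 0 0 / 0 0 0 0 0 0 / 0 0 12 0 0 0 / 0 0 0 0 0 0
t=4: a0@(0,1) a1@(0,1) a2@(2,2) a3@(2,2) a4@(2,2) a5@(2,2) | pheromone: 0 6 0 0 0 0 / 0 0 0 0 0 0 / 0 0 15 0 0 0 / 0 0 0 0 0 0
t=5: a0@(0,1) a1@(0,1) a2@(2,2) a3@(2,2) a4@(2,2) a5@(2,2) | pheromone: 0 7 0 0 0 0 / 0 0 0 0 0 0 / 0 0 18 0 0 0 / 0 0 0 0 0 0
t=6: a0@(0,1) a1@(0,1) a2@(2,2) a3@(2,2) a4@(2,2) a5@(2,2) | pheromone: 0 8 0 0 0 0 / 0 0 0 0 0 0 / 0 0 21 0 0 0 / 0 0 0 0 0 0
t=7: a0@(0,1) a1@(0,1) a2@(2,2) a3@(2,2) a4@(2,2) a5@(2,2) | pheromone: 0 9 0 0 0 0 / 0 0 0 0 0 0 / 0 0 24 0 0 0 / 0 0 0 0 0 0

.F....
......
..F...
......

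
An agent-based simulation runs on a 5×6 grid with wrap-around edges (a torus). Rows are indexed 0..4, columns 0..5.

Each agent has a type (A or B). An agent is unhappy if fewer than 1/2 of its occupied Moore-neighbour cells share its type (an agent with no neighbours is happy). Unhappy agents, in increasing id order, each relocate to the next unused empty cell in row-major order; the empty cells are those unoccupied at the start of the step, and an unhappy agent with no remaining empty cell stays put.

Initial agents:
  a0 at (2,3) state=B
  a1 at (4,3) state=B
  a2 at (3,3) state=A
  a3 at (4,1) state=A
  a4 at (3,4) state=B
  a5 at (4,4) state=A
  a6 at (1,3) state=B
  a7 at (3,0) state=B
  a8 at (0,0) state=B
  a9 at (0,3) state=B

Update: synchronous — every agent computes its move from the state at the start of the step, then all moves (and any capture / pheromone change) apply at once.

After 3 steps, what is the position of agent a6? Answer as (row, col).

t=1: a0@(2,3):B a1@(4,3):B a2@(0,1):A a3@(0,2):A a4@(3,4):B a5@(0,4):A a6@(1,3):B a7@(0,5):B a8@(1,0):B a9@(0,3):B
t=2: a0@(2,3):B a1@(4,3):B a2@(0,1):A a3@(0,0):A a4@(3,4):B a5@(1,1):A a6@(1,3):B a7@(0,5):B a8@(1,0):B a9@(0,3):B
t=3: a0@(2,3):B a1@(4,3):B a2@(0,1):A a3@(0,0):A a4@(3,4):B a5@(1,1):A a6@(1,3):B a7@(0,5):B a8@(0,2):B a9@(0,3):B

(1, 3)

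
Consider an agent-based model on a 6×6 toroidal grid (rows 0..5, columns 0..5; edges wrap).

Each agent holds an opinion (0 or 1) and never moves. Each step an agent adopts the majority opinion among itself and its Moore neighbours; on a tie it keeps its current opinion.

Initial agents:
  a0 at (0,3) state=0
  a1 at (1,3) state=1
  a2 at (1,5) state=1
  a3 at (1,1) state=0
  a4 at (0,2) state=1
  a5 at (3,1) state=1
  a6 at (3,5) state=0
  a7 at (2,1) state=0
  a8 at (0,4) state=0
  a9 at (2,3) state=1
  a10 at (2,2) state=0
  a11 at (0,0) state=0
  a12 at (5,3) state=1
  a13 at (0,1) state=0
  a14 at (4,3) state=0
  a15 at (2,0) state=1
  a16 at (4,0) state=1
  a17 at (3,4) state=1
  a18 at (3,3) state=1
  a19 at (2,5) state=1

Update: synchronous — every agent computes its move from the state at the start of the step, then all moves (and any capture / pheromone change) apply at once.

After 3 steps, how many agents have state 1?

18

t=1: a0@(0,3):1 a1@(1,3):1 a2@(1,5):1 a3@(1,1):0 a4@(0,2):1 a5@(3,1):1 a6@(3,5):1 a7@(2,1):0 a8@(0,4):1 a9@(2,3):1 a10@(2,2):1 a11@(0,0):0 a12@(5,3):0 a13@(0,1):0 a14@(4,3):1 a15@(2,0):1 a16@(4,0):1 a17@(3,4):1 a18@(3,3):1 a19@(2,5):1
t=2: a0@(0,3):1 a1@(1,3):1 a2@(1,5):1 a3@(1,1):0 a4@(0,2):1 a5@(3,1):1 a6@(3,5):1 a7@(2,1):1 a8@(0,4):1 a9@(2,3):1 a10@(2,2):1 a11@(0,0):0 a12@(5,3):1 a13@(0,1):0 a14@(4,3):1 a15@(2,0):1 a16@(4,0):1 a17@(3,4):1 a18@(3,3):1 a19@(2,5):1
t=3: a0@(0,3):1 a1@(1,3):1 a2@(1,5):1 a3@(1,1):1 a4@(0,2):1 a5@(3,1):1 a6@(3,5):1 a7@(2,1):1 a8@(0,4):1 a9@(2,3):1 a10@(2,2):1 a11@(0,0):0 a12@(5,3):1 a13@(0,1):0 a14@(4,3):1 a15@(2,0):1 a16@(4,0):1 a17@(3,4):1 a18@(3,3):1 a19@(2,5):1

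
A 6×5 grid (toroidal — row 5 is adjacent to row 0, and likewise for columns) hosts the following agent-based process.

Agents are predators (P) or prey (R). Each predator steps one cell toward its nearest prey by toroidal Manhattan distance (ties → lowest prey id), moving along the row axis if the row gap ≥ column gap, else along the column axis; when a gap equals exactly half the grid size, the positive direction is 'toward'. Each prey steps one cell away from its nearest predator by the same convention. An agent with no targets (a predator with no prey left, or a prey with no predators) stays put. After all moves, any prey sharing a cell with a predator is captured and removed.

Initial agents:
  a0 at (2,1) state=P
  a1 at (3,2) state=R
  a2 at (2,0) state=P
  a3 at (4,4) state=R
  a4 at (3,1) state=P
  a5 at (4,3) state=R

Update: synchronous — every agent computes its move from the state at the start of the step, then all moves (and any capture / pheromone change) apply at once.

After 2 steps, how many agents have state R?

t=1: a0@(3,1):P a1@(3,3):R a2@(2,1):P a3@(5,4):R a4@(3,2):P a5@(4,4):R
t=2: a0@(3,2):P a1@(3,4):R a2@(2,2):P a3@(0,4):R a4@(3,3):P a5@(4,3):R

3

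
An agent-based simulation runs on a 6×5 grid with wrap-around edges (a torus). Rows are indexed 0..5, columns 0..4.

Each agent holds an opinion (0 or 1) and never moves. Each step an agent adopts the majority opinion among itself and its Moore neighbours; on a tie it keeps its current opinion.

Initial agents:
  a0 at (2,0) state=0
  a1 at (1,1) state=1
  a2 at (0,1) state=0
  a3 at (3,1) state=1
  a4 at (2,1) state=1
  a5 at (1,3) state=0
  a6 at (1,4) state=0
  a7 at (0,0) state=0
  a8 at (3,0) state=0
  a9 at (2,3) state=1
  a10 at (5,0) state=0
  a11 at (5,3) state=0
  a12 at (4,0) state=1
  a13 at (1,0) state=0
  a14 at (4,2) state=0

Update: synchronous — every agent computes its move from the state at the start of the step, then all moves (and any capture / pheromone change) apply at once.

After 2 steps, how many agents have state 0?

11

t=1: a0@(2,0):0 a1@(1,1):0 a2@(0,1):0 a3@(3,1):1 a4@(2,1):1 a5@(1,3):0 a6@(1,4):0 a7@(0,0):0 a8@(3,0):1 a9@(2,3):0 a10@(5,0):0 a11@(5,3):0 a12@(4,0):1 a13@(1,0):0 a14@(4,2):0
t=2: (unchanged — steady state)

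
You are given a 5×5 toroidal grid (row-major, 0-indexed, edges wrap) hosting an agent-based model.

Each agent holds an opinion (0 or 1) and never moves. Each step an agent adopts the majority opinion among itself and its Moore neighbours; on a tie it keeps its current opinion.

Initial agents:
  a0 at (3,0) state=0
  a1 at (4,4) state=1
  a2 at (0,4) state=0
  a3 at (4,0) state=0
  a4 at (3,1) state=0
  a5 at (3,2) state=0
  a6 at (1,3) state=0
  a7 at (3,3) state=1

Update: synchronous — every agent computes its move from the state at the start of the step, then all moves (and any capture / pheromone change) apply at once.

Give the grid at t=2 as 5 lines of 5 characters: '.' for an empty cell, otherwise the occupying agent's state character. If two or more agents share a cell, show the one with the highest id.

t=1: a0@(3,0):0 a1@(4,4):0 a2@(0,4):0 a3@(4,0):0 a4@(3,1):0 a5@(3,2):0 a6@(1,3):0 a7@(3,3):1
t=2: a0@(3,0):0 a1@(4,4):0 a2@(0,4):0 a3@(4,0):0 a4@(3,1):0 a5@(3,2):0 a6@(1,3):0 a7@(3,3):0

....0
...0.
.....
0000.
0...0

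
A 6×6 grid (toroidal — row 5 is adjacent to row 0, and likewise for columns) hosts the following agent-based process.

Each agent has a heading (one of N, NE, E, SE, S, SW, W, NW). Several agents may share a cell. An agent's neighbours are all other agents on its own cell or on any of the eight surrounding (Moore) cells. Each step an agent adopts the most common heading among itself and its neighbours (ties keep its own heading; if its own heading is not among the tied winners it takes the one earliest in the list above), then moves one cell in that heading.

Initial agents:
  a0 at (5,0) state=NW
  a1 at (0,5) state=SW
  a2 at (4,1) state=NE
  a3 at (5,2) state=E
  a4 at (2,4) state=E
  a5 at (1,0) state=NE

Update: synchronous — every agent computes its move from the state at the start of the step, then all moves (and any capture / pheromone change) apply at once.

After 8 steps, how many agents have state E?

2

t=1: a0@(4,5):NW a1@(1,4):SW a2@(3,2):NE a3@(5,3):E a4@(2,5):E a5@(0,1):NE
t=2: a0@(3,4):NW a1@(2,3):SW a2@(2,3):NE a3@(5,4):E a4@(2,0):E a5@(5,2):NE
t=3: a0@(2,3):NW a1@(3,2):SW a2@(1,4):NE a3@(5,5):E a4@(2,1):E a5@(4,3):NE
t=4: a0@(1,2):NW a1@(4,1):SW a2@(0,5):NE a3@(5,0):E a4@(2,2):E a5@(3,4):NE
t=5: a0@(0,1):NW a1@(5,0):SW a2@(5,0):NE a3@(5,1):E a4@(2,3):E a5@(2,5):NE
t=6: a0@(5,0):NW a1@(0,5):SW a2@(4,1):NE a3@(5,2):E a4@(2,4):E a5@(1,0):NE
t=7: a0@(4,5):NW a1@(1,4):SW a2@(3,2):NE a3@(5,3):E a4@(2,5):E a5@(0,1):NE
t=8: a0@(3,4):NW a1@(2,3):SW a2@(2,3):NE a3@(5,4):E a4@(2,0):E a5@(5,2):NE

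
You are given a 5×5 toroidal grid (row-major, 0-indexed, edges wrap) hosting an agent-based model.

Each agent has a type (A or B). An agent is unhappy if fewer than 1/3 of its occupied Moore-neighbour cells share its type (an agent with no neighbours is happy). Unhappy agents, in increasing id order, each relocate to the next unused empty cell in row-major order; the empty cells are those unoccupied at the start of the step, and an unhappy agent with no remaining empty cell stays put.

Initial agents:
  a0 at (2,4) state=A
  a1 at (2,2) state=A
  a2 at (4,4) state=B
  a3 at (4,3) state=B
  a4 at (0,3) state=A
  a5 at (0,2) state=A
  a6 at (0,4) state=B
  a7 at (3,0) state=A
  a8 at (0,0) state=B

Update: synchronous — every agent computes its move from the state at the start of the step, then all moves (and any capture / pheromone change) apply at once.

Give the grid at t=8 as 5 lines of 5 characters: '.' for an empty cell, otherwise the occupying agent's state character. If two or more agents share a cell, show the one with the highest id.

BAA.B
.....
..A.A
A....
...BB

t=1: a0@(2,4):A a1@(2,2):A a2@(4,4):B a3@(4,3):B a4@(0,1):A a5@(0,2):A a6@(0,4):B a7@(3,0):A a8@(0,0):B
t=2: (unchanged — steady state)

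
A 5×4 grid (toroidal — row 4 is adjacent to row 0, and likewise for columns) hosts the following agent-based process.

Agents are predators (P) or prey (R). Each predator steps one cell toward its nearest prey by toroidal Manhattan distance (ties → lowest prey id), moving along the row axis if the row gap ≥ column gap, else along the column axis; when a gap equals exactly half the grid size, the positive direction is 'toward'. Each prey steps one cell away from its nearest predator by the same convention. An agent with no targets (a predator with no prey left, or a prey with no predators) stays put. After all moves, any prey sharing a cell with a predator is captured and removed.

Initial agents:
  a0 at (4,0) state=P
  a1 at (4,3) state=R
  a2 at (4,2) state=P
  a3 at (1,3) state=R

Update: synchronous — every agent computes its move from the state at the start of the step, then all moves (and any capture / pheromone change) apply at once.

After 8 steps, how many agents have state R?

t=1: a0@(4,3):P a1@(4,2):R a2@(4,3):P a3@(2,3):R
t=2: a0@(4,2):P a1@(4,1):R a2@(4,2):P a3@(1,3):R
t=3: a0@(4,1):P a1@(4,0):R a2@(4,1):P a3@(2,3):R
t=4: a0@(4,0):P a1@(4,3):R a2@(4,0):P a3@(1,3):R
t=5: a0@(4,3):P a1@(4,2):R a2@(4,3):P a3@(2,3):R
t=6: a0@(4,2):P a1@(4,1):R a2@(4,2):P a3@(1,3):R
t=7: a0@(4,1):P a1@(4,0):R a2@(4,1):P a3@(2,3):R
t=8: a0@(4,0):P a1@(4,3):R a2@(4,0):P a3@(1,3):R

2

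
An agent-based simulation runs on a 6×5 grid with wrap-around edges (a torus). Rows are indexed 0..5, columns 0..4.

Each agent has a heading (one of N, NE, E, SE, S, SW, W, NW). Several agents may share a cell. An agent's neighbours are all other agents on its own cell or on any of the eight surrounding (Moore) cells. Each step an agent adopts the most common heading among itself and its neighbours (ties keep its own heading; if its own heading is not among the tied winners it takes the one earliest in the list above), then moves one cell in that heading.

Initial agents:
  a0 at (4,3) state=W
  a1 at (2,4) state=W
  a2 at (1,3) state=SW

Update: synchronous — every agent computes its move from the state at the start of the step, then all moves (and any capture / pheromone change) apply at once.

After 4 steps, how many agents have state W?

3

t=1: a0@(4,2):W a1@(2,3):W a2@(2,2):SW
t=2: a0@(4,1):W a1@(2,2):W a2@(3,1):SW
t=3: a0@(4,0):W a1@(2,1):W a2@(3,0):W
t=4: a0@(4,4):W a1@(2,0):W a2@(3,4):W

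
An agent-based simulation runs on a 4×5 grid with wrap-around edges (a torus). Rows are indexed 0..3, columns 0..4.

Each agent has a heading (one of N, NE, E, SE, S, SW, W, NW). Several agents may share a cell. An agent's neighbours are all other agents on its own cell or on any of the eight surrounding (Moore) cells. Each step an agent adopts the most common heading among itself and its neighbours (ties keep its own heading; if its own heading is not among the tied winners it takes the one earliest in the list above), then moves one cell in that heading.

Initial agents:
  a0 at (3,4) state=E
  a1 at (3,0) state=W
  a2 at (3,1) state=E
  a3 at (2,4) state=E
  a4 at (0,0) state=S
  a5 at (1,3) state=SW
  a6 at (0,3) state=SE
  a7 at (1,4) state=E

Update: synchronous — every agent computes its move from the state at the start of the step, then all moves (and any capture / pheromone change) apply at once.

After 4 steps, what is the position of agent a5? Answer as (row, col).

t=1: a0@(3,0):E a1@(3,1):E a2@(3,2):E a3@(2,0):E a4@(0,1):E a5@(1,4):E a6@(0,4):E a7@(1,0):E
t=2: a0@(3,1):E a1@(3,2):E a2@(3,3):E a3@(2,1):E a4@(0,2):E a5@(1,0):E a6@(0,0):E a7@(1,1):E
t=3: a0@(3,2):E a1@(3,3):E a2@(3,4):E a3@(2,2):E a4@(0,3):E a5@(1,1):E a6@(0,1):E a7@(1,2):E
t=4: a0@(3,3):E a1@(3,4):E a2@(3,0):E a3@(2,3):E a4@(0,4):E a5@(1,2):E a6@(0,2):E a7@(1,3):E

(1, 2)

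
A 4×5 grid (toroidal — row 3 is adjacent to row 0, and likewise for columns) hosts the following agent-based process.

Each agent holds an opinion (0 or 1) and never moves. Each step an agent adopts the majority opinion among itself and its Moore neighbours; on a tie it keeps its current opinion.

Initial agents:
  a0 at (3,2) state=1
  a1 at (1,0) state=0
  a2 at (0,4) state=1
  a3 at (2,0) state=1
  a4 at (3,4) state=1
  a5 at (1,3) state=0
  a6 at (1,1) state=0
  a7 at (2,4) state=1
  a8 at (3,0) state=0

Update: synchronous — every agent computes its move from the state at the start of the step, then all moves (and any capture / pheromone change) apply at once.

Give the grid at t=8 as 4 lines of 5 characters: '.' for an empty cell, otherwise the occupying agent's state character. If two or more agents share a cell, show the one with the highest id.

....1
11.1.
1...1
1.1.1

t=1: a0@(3,2):1 a1@(1,0):1 a2@(0,4):0 a3@(2,0):1 a4@(3,4):1 a5@(1,3):1 a6@(1,1):0 a7@(2,4):1 a8@(3,0):1
t=2: a0@(3,2):1 a1@(1,0):1 a2@(0,4):1 a3@(2,0):1 a4@(3,4):1 a5@(1,3):1 a6@(1,1):1 a7@(2,4):1 a8@(3,0):1
t=3: (unchanged — steady state)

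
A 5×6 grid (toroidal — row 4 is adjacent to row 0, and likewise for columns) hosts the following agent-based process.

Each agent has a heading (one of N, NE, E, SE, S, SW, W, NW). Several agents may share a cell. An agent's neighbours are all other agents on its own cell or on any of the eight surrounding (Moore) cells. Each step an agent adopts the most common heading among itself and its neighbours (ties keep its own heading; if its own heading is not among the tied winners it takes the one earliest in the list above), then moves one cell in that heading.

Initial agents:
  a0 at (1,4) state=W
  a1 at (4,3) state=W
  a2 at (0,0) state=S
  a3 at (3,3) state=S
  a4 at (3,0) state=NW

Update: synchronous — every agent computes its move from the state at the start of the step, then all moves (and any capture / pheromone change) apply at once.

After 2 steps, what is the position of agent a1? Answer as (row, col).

(4, 1)

t=1: a0@(1,3):W a1@(4,2):W a2@(1,0):S a3@(4,3):S a4@(2,5):NW
t=2: a0@(1,2):W a1@(4,1):W a2@(2,0):S a3@(0,3):S a4@(1,4):NW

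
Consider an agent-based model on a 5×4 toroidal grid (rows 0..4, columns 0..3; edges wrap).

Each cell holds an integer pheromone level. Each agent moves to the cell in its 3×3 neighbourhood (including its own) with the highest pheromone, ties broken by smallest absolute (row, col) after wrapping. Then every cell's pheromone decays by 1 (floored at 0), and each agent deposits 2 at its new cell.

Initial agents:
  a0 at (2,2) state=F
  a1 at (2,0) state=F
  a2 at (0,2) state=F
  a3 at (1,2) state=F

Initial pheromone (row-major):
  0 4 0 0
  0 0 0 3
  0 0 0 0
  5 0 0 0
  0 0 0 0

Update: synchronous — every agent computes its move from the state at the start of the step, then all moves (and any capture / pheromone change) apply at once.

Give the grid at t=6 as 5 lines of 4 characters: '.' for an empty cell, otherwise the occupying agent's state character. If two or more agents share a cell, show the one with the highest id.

.F..
...F
....
F...
....

t=1: a0@(1,3) a1@(3,0) a2@(0,1) a3@(0,1) | pheromone: 0 7 0 0 / 0 0 0 4 / 0 0 0 0 / 6 0 0 0 / 0 0 0 0
t=2: a0@(1,3) a1@(3,0) a2@(0,1) a3@(0,1) | pheromone: 0 10 0 0 / 0 0 0 5 / 0 0 0 0 / 7 0 0 0 / 0 0 0 0
t=3: a0@(1,3) a1@(3,0) a2@(0,1) a3@(0,1) | pheromone: 0 13 0 0 / 0 0 0 6 / 0 0 0 0 / 8 0 0 0 / 0 0 0 0
t=4: a0@(1,3) a1@(3,0) a2@(0,1) a3@(0,1) | pheromone: 0 16 0 0 / 0 0 0 7 / 0 0 0 0 / 9 0 0 0 / 0 0 0 0
t=5: a0@(1,3) a1@(3,0) a2@(0,1) a3@(0,1) | pheromone: 0 19 0 0 / 0 0 0 8 / 0 0 0 0 / 10 0 0 0 / 0 0 0 0
t=6: a0@(1,3) a1@(3,0) a2@(0,1) a3@(0,1) | pheromone: 0 22 0 0 / 0 0 0 9 / 0 0 0 0 / 11 0 0 0 / 0 0 0 0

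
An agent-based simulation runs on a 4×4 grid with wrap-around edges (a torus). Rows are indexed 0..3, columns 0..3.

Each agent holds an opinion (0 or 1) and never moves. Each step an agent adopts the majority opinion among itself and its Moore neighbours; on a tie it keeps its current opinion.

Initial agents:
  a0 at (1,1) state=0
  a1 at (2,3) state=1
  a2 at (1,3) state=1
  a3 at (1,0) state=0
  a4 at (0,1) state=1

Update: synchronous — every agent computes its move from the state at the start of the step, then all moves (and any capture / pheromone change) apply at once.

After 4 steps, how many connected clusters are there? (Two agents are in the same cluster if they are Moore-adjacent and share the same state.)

2

t=1: a0@(1,1):0 a1@(2,3):1 a2@(1,3):1 a3@(1,0):1 a4@(0,1):0
t=2: (unchanged — steady state)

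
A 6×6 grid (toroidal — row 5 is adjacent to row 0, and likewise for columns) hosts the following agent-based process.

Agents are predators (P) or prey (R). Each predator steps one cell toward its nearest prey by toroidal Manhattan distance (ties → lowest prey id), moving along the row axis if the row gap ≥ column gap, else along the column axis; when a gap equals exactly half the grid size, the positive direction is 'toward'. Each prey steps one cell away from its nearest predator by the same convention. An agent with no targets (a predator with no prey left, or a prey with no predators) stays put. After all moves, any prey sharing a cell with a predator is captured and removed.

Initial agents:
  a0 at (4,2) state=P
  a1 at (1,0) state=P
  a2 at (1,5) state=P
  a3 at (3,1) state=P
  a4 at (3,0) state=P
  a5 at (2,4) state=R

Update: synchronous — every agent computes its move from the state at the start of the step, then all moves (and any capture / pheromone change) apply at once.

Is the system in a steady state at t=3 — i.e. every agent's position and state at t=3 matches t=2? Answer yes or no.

yes

t=1: a0@(3,2):P a1@(1,5):P a2@(2,5):P a3@(3,2):P a4@(3,5):P a5@(3,4):R
t=2: a0@(3,3):P a1@(2,5):P a2@(3,5):P a3@(3,3):P a4@(3,4):P
t=3: (unchanged — steady state)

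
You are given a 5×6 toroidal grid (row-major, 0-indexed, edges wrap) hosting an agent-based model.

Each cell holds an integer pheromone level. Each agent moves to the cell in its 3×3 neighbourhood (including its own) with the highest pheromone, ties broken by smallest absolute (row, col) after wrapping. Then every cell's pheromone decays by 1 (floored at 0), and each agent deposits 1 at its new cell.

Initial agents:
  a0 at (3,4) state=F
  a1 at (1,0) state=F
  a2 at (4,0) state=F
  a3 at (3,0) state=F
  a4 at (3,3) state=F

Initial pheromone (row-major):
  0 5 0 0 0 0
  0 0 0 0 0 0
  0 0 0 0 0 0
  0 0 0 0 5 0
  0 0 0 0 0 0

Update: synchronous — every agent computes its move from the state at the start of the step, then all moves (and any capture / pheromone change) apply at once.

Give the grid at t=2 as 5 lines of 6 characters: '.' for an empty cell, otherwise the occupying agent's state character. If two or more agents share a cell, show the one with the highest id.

t=1: a0@(3,4) a1@(0,1) a2@(0,1) a3@(2,0) a4@(3,4) | pheromone: 0 6 0 0 0 0 / 0 0 0 0 0 0 / 1 0 0 0 0 0 / 0 0 0 0 6 0 / 0 0 0 0 0 0
t=2: a0@(3,4) a1@(0,1) a2@(0,1) a3@(2,0) a4@(3,4) | pheromone: 0 7 0 0 0 0 / 0 0 0 0 0 0 / 1 0 0 0 0 0 / 0 0 0 0 7 0 / 0 0 0 0 0 0

.F....
......
F.....
....F.
......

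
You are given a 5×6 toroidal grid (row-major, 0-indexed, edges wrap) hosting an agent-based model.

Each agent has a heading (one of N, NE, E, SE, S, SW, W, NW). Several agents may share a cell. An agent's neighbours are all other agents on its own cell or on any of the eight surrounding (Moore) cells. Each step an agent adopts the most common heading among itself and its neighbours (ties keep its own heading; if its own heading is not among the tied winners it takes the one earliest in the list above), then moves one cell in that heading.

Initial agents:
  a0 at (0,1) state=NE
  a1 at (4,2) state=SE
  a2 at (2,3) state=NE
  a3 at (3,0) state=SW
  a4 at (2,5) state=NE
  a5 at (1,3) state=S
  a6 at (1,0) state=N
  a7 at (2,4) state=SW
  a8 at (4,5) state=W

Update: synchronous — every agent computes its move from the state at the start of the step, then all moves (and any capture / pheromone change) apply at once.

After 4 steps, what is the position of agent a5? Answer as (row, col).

(1, 5)

t=1: a0@(4,2):NE a1@(0,3):SE a2@(1,4):NE a3@(4,5):SW a4@(3,4):SW a5@(2,3):S a6@(0,1):NE a7@(1,5):NE a8@(4,4):W
t=2: a0@(3,3):NE a1@(4,4):NE a2@(0,5):NE a3@(0,4):SW a4@(4,3):SW a5@(3,3):S a6@(4,2):NE a7@(0,0):NE a8@(0,3):SW
t=3: a0@(2,4):NE a1@(3,5):NE a2@(4,0):NE a3@(1,3):SW a4@(0,2):SW a5@(2,4):NE a6@(3,3):NE a7@(4,1):NE a8@(1,2):SW
t=4: a0@(1,5):NE a1@(2,0):NE a2@(3,1):NE a3@(2,2):SW a4@(1,1):SW a5@(1,5):NE a6@(2,4):NE a7@(3,2):NE a8@(2,1):SW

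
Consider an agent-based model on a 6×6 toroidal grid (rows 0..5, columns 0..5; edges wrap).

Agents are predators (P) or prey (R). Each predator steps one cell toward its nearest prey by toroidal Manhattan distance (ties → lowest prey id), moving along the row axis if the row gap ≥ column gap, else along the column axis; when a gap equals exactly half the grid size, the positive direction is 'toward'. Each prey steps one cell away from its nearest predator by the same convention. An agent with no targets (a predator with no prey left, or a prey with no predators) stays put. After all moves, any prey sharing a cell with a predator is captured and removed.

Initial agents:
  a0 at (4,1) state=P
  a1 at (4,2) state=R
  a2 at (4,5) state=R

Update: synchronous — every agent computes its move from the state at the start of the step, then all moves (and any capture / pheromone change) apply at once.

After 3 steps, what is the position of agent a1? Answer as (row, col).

t=1: a0@(4,2):P a1@(4,3):R a2@(4,4):R
t=2: a0@(4,3):P a1@(4,4):R a2@(4,5):R
t=3: a0@(4,4):P a1@(4,5):R a2@(4,0):R

(4, 5)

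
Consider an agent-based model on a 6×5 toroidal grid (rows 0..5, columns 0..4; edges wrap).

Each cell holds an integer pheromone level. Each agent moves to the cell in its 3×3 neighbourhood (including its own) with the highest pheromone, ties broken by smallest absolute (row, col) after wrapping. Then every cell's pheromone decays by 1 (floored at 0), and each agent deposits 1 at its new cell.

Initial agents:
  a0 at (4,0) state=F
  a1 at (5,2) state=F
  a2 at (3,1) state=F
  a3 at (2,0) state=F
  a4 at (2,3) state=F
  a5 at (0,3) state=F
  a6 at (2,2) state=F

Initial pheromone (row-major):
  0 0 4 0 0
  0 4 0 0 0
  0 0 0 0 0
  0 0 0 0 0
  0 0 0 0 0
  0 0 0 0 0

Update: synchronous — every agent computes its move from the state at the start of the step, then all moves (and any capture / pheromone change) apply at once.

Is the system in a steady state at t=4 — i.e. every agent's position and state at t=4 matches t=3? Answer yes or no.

no

t=1: a0@(3,0) a1@(0,2) a2@(2,0) a3@(1,1) a4@(1,2) a5@(0,2) a6@(1,1) | pheromone: 0 0 5 0 0 / 0 5 1 0 0 / 1 0 0 0 0 / 1 0 0 0 0 / 0 0 0 0 0 / 0 0 0 0 0
t=2: a0@(2,0) a1@(0,2) a2@(1,1) a3@(0,2) a4@(0,2) a5@(0,2) a6@(0,2) | pheromone: 0 0 9 0 0 / 0 5 0 0 0 / 1 0 0 0 0 / 0 0 0 0 0 / 0 0 0 0 0 / 0 0 0 0 0
t=3: a0@(1,1) a1@(0,2) a2@(0,2) a3@(0,2) a4@(0,2) a5@(0,2) a6@(0,2) | pheromone: 0 0 14 0 0 / 0 5 0 0 0 / 0 0 0 0 0 / 0 0 0 0 0 / 0 0 0 0 0 / 0 0 0 0 0
t=4: a0@(0,2) a1@(0,2) a2@(0,2) a3@(0,2) a4@(0,2) a5@(0,2) a6@(0,2) | pheromone: 0 0 20 0 0 / 0 4 0 0 0 / 0 0 0 0 0 / 0 0 0 0 0 / 0 0 0 0 0 / 0 0 0 0 0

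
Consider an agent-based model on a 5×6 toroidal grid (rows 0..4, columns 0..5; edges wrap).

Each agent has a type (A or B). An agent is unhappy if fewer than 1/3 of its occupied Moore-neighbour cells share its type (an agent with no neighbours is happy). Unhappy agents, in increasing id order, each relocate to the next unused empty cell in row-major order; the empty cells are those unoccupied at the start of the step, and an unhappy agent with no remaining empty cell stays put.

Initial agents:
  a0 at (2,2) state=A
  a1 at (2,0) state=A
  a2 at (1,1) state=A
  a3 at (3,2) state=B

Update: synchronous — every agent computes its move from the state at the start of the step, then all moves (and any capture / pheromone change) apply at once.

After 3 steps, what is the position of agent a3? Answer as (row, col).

t=1: a0@(2,2):A a1@(2,0):A a2@(1,1):A a3@(0,0):B
t=2: a0@(2,2):A a1@(2,0):A a2@(1,1):A a3@(0,1):B
t=3: a0@(2,2):A a1@(2,0):A a2@(1,1):A a3@(0,0):B

(0, 0)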